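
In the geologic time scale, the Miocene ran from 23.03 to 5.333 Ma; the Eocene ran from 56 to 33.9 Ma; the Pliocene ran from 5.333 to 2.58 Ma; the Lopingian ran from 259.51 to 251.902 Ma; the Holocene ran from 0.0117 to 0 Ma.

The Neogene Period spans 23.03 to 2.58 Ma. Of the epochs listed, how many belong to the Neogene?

Epochs inside 23.03–2.58 Ma: Miocene, Pliocene — 2 in total.

2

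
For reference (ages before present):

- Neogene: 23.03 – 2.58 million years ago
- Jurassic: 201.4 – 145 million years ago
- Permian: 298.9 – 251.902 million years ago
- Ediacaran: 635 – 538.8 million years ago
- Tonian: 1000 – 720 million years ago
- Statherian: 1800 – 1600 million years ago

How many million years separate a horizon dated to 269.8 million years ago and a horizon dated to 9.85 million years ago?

269.8 − 9.85 = 259.95 million years.

259.95 million years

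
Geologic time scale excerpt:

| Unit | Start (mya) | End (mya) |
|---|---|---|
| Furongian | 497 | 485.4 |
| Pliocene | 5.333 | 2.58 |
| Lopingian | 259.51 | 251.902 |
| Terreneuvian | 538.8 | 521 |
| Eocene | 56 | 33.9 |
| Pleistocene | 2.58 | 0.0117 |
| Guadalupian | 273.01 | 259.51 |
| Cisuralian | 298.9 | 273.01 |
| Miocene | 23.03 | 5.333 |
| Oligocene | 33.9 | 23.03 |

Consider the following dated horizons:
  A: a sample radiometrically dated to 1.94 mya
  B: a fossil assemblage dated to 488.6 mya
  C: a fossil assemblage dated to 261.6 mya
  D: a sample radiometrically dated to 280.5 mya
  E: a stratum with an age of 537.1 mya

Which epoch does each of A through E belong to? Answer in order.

A: 1.94 Ma lies in 2.58–0.0117 Ma, so Pleistocene.
B: 488.6 Ma lies in 497–485.4 Ma, so Furongian.
C: 261.6 Ma lies in 273.01–259.51 Ma, so Guadalupian.
D: 280.5 Ma lies in 298.9–273.01 Ma, so Cisuralian.
E: 537.1 Ma lies in 538.8–521 Ma, so Terreneuvian.

A — Pleistocene; B — Furongian; C — Guadalupian; D — Cisuralian; E — Terreneuvian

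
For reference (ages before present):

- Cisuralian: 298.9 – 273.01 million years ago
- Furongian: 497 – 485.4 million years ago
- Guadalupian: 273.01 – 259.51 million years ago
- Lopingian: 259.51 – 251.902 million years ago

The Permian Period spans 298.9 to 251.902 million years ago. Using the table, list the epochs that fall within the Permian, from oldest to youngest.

Epochs with both bounds inside 298.9–251.902 Ma: Cisuralian (298.9–273.01), Guadalupian (273.01–259.51), Lopingian (259.51–251.902).

Cisuralian, Guadalupian, Lopingian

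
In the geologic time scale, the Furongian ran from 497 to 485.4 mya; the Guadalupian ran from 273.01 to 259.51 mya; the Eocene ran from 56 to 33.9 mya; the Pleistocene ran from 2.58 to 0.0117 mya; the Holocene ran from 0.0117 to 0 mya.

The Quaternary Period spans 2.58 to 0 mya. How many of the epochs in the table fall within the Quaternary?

Epochs inside 2.58–0 Ma: Pleistocene, Holocene — 2 in total.

2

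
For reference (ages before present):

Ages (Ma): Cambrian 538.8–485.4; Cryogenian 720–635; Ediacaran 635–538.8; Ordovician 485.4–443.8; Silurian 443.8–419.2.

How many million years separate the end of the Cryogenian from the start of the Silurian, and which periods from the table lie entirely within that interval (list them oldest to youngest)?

191.2 million years; Ediacaran, Cambrian, Ordovician

End of Cryogenian = 635 Ma; start of Silurian = 443.8 Ma.
Gap = 635 − 443.8 = 191.2 Myr.
Periods wholly inside 635–443.8 Ma: Ediacaran (635–538.8), Cambrian (538.8–485.4), Ordovician (485.4–443.8).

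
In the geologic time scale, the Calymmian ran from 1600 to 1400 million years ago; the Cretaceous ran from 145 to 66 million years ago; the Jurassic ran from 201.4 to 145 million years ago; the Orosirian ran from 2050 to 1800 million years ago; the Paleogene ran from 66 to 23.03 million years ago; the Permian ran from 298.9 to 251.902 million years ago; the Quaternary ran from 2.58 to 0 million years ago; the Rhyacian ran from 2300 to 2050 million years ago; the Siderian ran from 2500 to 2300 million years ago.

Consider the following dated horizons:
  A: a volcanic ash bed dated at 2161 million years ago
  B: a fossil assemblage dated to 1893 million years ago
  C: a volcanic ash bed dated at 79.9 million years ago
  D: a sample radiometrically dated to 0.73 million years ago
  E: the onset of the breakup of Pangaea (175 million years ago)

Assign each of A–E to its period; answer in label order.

A — Rhyacian; B — Orosirian; C — Cretaceous; D — Quaternary; E — Jurassic

A: 2161 Ma lies in 2300–2050 Ma, so Rhyacian.
B: 1893 Ma lies in 2050–1800 Ma, so Orosirian.
C: 79.9 Ma lies in 145–66 Ma, so Cretaceous.
D: 0.73 Ma lies in 2.58–0 Ma, so Quaternary.
E: 175 Ma lies in 201.4–145 Ma, so Jurassic.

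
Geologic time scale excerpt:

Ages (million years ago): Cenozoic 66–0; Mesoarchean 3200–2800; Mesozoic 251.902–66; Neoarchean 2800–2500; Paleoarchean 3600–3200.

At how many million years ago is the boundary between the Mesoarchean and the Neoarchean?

2800 million years ago

The Mesoarchean ends and the Neoarchean begins at 2800 million years ago.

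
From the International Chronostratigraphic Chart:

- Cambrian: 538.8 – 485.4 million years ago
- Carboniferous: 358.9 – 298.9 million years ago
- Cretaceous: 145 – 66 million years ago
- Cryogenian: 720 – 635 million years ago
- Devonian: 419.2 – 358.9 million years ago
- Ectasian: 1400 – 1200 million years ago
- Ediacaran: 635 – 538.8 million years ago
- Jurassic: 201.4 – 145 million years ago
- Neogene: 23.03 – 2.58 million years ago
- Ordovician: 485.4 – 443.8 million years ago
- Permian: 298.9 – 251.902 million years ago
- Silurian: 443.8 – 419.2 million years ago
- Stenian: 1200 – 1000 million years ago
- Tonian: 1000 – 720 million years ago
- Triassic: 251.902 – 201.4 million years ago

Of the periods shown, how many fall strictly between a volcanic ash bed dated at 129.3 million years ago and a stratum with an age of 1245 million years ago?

12

The older date is 1245 Ma and the younger is 129.3 Ma.
Periods with start < 1245 and end > 129.3 Ma: Stenian (1200–1000), Tonian (1000–720), Cryogenian (720–635), Ediacaran (635–538.8), Cambrian (538.8–485.4), Ordovician (485.4–443.8), Silurian (443.8–419.2), Devonian (419.2–358.9), Carboniferous (358.9–298.9), Permian (298.9–251.902), Triassic (251.902–201.4), Jurassic (201.4–145).
That is 12 complete periods.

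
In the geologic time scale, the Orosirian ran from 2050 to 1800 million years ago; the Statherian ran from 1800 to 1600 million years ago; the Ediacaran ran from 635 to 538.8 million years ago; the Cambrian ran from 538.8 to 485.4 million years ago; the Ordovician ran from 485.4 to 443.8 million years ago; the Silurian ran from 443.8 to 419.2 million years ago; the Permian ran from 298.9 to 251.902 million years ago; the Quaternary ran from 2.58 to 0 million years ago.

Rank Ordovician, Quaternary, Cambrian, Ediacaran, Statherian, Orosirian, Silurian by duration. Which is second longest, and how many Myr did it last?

Start − end for each: Ordovician 485.4 − 443.8 = 41.6; Quaternary 2.58 − 0 = 2.58; Cambrian 538.8 − 485.4 = 53.4; Ediacaran 635 − 538.8 = 96.2; Statherian 1800 − 1600 = 200; Orosirian 2050 − 1800 = 250; Silurian 443.8 − 419.2 = 24.6.
Ranking these from longest: Orosirian > Statherian > Ediacaran > Cambrian > Ordovician > Silurian > Quaternary.
Position 2 in that ranking is Statherian, which lasted 200 Myr.

Statherian, 200 million years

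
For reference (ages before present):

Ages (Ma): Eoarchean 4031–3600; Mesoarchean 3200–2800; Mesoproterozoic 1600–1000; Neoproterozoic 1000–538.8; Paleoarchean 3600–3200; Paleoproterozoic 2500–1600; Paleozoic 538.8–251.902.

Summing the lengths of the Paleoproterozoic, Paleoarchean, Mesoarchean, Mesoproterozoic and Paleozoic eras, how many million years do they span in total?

2586.898 million years

Duration is start − end for each: (2500 − 1600) + (3600 − 3200) + (3200 − 2800) + (1600 − 1000) + (538.8 − 251.902).
That is 900 + 400 + 400 + 600 + 286.898, which totals 2586.898 million years.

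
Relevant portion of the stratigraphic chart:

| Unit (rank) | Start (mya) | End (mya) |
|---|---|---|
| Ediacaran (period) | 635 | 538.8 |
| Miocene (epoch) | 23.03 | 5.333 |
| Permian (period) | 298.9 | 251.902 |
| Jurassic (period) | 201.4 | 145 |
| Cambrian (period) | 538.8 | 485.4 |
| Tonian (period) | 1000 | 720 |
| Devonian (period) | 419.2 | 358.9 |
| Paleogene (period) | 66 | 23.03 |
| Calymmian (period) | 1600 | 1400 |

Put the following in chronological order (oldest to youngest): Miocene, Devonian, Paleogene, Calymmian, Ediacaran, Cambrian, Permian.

The oldest of these is Calymmian (starts 1600 Ma) and the youngest is Miocene (ends 5.333 Ma).
In between, by decreasing start age: Ediacaran (635), Cambrian (538.8), Devonian (419.2), Permian (298.9), Paleogene (66).

Calymmian → Ediacaran → Cambrian → Devonian → Permian → Paleogene → Miocene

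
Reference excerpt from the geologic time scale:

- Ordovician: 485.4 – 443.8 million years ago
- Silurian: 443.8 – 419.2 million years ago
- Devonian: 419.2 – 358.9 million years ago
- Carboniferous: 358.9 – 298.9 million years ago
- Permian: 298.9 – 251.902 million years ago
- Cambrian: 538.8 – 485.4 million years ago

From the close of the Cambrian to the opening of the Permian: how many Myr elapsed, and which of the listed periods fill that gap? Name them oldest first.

186.5 million years; Ordovician, Silurian, Devonian, Carboniferous

End of Cambrian = 485.4 Ma; start of Permian = 298.9 Ma.
Gap = 485.4 − 298.9 = 186.5 Myr.
Periods wholly inside 485.4–298.9 Ma: Ordovician (485.4–443.8), Silurian (443.8–419.2), Devonian (419.2–358.9), Carboniferous (358.9–298.9).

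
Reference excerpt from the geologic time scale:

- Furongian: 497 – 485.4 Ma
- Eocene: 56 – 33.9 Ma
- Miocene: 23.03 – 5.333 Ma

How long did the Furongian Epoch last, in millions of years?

497 − 485.4 = 11.6 million years.

11.6 million years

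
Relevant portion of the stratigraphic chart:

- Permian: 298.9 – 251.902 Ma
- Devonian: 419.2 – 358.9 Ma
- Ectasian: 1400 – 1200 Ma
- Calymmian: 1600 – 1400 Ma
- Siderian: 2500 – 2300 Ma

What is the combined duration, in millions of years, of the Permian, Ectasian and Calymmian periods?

446.998 million years

Each duration: Permian = 46.998; Ectasian = 200; Calymmian = 200.
Sum: 46.998 + 200 + 200 = 446.998 Myr.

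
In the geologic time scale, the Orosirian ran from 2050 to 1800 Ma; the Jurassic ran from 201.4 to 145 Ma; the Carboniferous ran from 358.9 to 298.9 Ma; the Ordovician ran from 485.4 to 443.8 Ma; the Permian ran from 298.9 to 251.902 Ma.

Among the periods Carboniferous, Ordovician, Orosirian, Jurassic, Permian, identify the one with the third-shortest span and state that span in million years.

Durations: Carboniferous 60; Ordovician 41.6; Orosirian 250; Jurassic 56.4; Permian 46.998 Myr.
Sorted shortest-first: Ordovician (41.6), Permian (46.998), Jurassic (56.4), Carboniferous (60), Orosirian (250).
The third shortest is Jurassic at 56.4 Myr.

Jurassic, 56.4 million years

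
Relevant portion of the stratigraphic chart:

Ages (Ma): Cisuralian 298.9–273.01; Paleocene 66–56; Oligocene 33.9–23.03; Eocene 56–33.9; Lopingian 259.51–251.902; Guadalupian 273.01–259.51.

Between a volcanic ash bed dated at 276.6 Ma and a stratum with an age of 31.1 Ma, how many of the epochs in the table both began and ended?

4

The older date is 276.6 Ma and the younger is 31.1 Ma.
Epochs with start < 276.6 and end > 31.1 Ma: Guadalupian (273.01–259.51), Lopingian (259.51–251.902), Paleocene (66–56), Eocene (56–33.9).
That is 4 complete epochs.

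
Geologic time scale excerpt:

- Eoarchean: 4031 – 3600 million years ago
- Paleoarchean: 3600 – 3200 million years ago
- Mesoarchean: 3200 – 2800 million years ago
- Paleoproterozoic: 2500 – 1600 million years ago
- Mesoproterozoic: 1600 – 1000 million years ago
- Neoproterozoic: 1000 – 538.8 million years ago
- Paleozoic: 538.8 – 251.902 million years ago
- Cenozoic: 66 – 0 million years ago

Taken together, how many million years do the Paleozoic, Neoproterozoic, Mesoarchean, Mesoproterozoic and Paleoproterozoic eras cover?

2648.098 million years

Each duration: Paleozoic = 286.898; Neoproterozoic = 461.2; Mesoarchean = 400; Mesoproterozoic = 600; Paleoproterozoic = 900.
Sum: 286.898 + 461.2 + 400 + 600 + 900 = 2648.098 Myr.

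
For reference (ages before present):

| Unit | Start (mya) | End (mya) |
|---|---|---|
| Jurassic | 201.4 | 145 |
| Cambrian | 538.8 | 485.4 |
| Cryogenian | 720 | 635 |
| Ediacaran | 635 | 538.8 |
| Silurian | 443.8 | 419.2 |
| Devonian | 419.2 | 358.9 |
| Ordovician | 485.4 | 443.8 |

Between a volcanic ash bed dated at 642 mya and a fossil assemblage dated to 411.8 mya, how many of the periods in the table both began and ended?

The older date is 642 Ma and the younger is 411.8 Ma.
Periods with start < 642 and end > 411.8 Ma: Ediacaran (635–538.8), Cambrian (538.8–485.4), Ordovician (485.4–443.8), Silurian (443.8–419.2).
That is 4 complete periods.

4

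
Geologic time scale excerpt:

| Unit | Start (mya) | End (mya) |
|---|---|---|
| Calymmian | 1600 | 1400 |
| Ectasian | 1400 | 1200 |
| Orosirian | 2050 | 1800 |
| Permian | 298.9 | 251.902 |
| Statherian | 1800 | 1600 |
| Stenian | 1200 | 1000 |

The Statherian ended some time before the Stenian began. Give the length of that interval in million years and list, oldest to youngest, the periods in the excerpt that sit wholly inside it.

End of Statherian = 1600 Ma; start of Stenian = 1200 Ma.
Gap = 1600 − 1200 = 400 Myr.
Periods wholly inside 1600–1200 Ma: Calymmian (1600–1400), Ectasian (1400–1200).

400 million years; Calymmian, Ectasian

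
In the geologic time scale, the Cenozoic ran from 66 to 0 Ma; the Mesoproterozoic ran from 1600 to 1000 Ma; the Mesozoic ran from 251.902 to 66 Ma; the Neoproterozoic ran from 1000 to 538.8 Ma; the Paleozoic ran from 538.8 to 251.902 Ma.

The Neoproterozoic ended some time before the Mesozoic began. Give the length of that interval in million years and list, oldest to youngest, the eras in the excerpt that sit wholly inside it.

286.898 million years; Paleozoic

The Neoproterozoic closes at 538.8 Ma and the Mesozoic opens at 251.902 Ma, so the interval is 538.8 − 251.902 = 286.898 Myr.
An era fits inside if it starts at or after 538.8 Ma and ends at or before 251.902 Ma; oldest first that gives Paleozoic.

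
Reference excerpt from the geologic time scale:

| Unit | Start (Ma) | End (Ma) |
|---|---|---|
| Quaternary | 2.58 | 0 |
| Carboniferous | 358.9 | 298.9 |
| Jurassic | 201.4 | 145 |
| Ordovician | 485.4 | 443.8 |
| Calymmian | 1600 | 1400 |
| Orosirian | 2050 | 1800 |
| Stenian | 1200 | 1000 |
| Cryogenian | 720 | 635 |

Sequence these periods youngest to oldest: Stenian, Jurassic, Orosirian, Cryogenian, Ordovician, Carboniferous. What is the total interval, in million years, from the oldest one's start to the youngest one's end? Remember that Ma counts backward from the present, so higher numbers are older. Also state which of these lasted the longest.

Jurassic → Carboniferous → Ordovician → Cryogenian → Stenian → Orosirian; total span 1905 Myr; longest is Orosirian

From the excerpt: Stenian 1200–1000; Jurassic 201.4–145; Orosirian 2050–1800; Cryogenian 720–635; Ordovician 485.4–443.8; Carboniferous 358.9–298.9 (Ma).
Larger Ma is earlier, so the oldest is Orosirian and the youngest is Jurassic; youngest to oldest: Jurassic, Carboniferous, Ordovician, Cryogenian, Stenian, Orosirian.
Oldest start 2050 minus youngest end 145 gives 1905 Myr overall.
Individual lengths (start − end): Jurassic 56.4; Orosirian 250; Carboniferous 60; Stenian 200; Cryogenian 85; Ordovician 41.6. The largest is Orosirian at 250 Myr.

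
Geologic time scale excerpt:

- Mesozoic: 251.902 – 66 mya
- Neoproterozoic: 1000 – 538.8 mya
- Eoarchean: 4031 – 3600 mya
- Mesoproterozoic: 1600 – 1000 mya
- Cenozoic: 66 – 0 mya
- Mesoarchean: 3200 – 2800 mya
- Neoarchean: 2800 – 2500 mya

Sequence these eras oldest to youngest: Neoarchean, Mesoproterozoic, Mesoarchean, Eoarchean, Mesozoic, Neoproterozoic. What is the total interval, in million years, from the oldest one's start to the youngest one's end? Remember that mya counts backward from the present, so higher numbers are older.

Start ages (Ma): Eoarchean 4031, Mesoarchean 3200, Neoarchean 2800, Mesoproterozoic 1600, Neoproterozoic 1000, Mesozoic 251.902.
Ordered oldest to youngest: Eoarchean, Mesoarchean, Neoarchean, Mesoproterozoic, Neoproterozoic, Mesozoic.
Span = 4031 − 66 = 3965 Myr.

Eoarchean, Mesoarchean, Neoarchean, Mesoproterozoic, Neoproterozoic, Mesozoic; total span 3965 Myr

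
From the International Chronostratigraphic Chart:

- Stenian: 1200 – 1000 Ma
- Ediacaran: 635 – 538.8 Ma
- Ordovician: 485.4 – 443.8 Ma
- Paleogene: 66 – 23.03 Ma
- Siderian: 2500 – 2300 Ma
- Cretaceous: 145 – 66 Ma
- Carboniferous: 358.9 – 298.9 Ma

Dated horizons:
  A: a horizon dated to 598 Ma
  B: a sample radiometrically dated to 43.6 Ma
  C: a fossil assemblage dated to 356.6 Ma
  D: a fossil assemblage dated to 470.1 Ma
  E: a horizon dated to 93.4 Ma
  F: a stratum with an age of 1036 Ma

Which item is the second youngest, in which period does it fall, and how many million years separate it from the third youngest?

E, in the Cretaceous; 263.2 million years to C

Sorted youngest-first by Ma: B (43.6), E (93.4), C (356.6), D (470.1), A (598), F (1036).
The second youngest is E at 93.4 Ma, which lies in 145–66 Ma: the Cretaceous.
The third youngest is C at 356.6 Ma; separation = |93.4 − 356.6| = 263.2 Myr.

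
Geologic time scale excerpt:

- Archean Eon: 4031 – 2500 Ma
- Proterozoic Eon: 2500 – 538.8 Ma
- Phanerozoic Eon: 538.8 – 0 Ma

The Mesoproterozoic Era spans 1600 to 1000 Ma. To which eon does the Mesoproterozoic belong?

The Mesoproterozoic (1600–1000 Ma) lies entirely within 2500–538.8 Ma, the Proterozoic Eon.

Proterozoic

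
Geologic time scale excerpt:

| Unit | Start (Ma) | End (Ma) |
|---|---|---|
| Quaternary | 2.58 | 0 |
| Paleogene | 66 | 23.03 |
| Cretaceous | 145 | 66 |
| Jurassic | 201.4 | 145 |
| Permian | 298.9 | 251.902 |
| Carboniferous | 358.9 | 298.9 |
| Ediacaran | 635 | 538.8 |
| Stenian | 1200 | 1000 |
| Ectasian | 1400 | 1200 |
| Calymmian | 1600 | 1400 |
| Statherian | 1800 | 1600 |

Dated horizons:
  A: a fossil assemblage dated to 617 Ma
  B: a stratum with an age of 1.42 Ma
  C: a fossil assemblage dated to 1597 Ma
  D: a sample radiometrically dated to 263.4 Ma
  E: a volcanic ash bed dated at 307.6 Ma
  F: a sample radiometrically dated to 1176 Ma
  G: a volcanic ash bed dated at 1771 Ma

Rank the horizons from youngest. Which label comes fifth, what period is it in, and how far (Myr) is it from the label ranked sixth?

F, in the Stenian; 421 million years to C

Smaller Ma means younger, so youngest first: B 1.42 < D 263.4 < E 307.6 < A 617 < F 1176 < C 1597 < G 1771.
Counting 5 along gives F (1176 Ma); the excerpt puts that inside the Stenian, 1200–1000 Ma.
Next in line is C (1597 Ma), and 1597 − 1176 = 421 Myr.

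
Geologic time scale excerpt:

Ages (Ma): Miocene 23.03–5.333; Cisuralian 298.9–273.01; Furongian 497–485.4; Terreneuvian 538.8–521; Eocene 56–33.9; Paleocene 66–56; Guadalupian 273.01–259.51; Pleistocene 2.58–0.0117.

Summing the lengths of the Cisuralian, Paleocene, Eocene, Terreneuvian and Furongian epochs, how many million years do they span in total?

87.39 million years

Duration is start − end for each: (298.9 − 273.01) + (66 − 56) + (56 − 33.9) + (538.8 − 521) + (497 − 485.4).
That is 25.89 + 10 + 22.1 + 17.8 + 11.6, which totals 87.39 million years.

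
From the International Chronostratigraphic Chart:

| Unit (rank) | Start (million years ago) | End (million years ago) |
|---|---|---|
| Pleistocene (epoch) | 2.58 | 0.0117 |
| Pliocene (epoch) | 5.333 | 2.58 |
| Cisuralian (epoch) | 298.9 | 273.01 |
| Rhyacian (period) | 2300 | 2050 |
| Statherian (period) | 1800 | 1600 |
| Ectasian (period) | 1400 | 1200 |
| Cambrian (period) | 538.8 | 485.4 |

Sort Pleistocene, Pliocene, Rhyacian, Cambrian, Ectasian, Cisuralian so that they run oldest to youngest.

The oldest of these is Rhyacian (starts 2300 Ma) and the youngest is Pleistocene (ends 0.0117 Ma).
In between, by decreasing start age: Ectasian (1400), Cambrian (538.8), Cisuralian (298.9), Pliocene (5.333).

Rhyacian → Ectasian → Cambrian → Cisuralian → Pliocene → Pleistocene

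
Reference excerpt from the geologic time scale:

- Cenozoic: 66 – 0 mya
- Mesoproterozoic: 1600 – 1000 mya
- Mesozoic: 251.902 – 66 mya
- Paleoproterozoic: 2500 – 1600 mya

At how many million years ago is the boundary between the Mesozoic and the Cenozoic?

The Mesozoic ends and the Cenozoic begins at 66 mya.

66 mya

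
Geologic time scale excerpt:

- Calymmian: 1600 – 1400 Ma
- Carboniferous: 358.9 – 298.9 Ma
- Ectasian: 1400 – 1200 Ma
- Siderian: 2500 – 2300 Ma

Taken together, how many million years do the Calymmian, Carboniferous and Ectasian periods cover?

Duration is start − end for each: (1600 − 1400) + (358.9 − 298.9) + (1400 − 1200).
That is 200 + 60 + 200, which totals 460 million years.

460 million years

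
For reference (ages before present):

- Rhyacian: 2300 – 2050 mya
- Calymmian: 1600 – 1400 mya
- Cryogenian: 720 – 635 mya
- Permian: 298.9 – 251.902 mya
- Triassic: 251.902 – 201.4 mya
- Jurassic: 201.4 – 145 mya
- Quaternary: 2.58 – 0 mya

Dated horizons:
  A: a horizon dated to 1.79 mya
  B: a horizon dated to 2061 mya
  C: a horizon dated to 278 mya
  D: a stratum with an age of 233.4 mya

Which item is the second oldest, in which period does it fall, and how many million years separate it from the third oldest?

C, in the Permian; 44.6 million years to D

Sorted oldest-first by Ma: B (2061), C (278), D (233.4), A (1.79).
The second oldest is C at 278 Ma, which lies in 298.9–251.902 Ma: the Permian.
The third oldest is D at 233.4 Ma; separation = |278 − 233.4| = 44.6 Myr.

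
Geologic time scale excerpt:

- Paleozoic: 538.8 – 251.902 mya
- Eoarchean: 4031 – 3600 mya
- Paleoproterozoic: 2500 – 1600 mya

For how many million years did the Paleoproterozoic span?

900 million years

2500 − 1600 = 900 million years.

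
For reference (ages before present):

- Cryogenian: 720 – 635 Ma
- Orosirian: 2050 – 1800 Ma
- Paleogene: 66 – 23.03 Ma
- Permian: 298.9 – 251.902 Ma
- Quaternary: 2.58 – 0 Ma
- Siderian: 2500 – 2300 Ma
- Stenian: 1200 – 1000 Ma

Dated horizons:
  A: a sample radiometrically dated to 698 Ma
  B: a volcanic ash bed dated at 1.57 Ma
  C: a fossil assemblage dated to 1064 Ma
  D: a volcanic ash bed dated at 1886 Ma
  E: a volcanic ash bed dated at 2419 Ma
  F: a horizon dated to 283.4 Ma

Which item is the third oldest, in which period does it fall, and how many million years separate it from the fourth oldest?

Sorted oldest-first by Ma: E (2419), D (1886), C (1064), A (698), F (283.4), B (1.57).
The third oldest is C at 1064 Ma, which lies in 1200–1000 Ma: the Stenian.
The fourth oldest is A at 698 Ma; separation = |1064 − 698| = 366 Myr.

C, in the Stenian; 366 million years to A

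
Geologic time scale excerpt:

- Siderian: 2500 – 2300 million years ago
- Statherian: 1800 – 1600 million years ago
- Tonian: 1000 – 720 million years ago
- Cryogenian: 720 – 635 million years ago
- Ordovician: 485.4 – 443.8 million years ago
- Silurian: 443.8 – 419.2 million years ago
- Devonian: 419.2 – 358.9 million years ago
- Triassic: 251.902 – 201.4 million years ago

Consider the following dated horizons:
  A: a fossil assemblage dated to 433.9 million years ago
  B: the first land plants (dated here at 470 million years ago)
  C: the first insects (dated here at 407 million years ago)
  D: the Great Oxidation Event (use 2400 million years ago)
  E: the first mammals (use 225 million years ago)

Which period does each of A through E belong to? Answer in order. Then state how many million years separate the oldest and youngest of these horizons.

Match each age against the start–end ranges in the excerpt: A = 433.9 Ma → Silurian (443.8–419.2); B = 470 Ma → Ordovician (485.4–443.8); C = 407 Ma → Devonian (419.2–358.9); D = 2400 Ma → Siderian (2500–2300); E = 225 Ma → Triassic (251.902–201.4).
The largest age is 2400 Ma and the smallest is 225 Ma; their difference is 2175 Myr.

A — Silurian; B — Ordovician; C — Devonian; D — Siderian; E — Triassic; span 2175 million years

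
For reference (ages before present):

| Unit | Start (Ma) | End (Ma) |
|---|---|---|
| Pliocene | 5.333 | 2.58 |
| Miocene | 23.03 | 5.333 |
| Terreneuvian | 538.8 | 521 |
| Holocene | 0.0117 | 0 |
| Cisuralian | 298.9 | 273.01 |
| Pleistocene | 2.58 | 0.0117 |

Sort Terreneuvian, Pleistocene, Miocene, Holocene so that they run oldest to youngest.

The oldest of these is Terreneuvian (starts 538.8 Ma) and the youngest is Holocene (ends 0 Ma).
In between, by decreasing start age: Miocene (23.03), Pleistocene (2.58).

Terreneuvian → Miocene → Pleistocene → Holocene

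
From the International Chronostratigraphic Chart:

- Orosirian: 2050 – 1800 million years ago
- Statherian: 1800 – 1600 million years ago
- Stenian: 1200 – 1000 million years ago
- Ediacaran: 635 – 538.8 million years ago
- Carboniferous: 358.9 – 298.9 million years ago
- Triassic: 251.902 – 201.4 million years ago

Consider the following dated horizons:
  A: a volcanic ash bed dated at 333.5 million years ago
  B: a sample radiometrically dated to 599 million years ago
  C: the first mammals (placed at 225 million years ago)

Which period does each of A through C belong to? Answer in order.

A: 333.5 Ma lies in 358.9–298.9 Ma, so Carboniferous.
B: 599 Ma lies in 635–538.8 Ma, so Ediacaran.
C: 225 Ma lies in 251.902–201.4 Ma, so Triassic.

A — Carboniferous; B — Ediacaran; C — Triassic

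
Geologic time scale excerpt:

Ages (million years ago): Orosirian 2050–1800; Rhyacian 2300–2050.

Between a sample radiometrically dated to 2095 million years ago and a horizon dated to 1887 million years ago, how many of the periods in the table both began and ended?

The older date is 2095 Ma and the younger is 1887 Ma.
No period both begins after 2095 Ma and ends before 1887 Ma, so the count is 0.

0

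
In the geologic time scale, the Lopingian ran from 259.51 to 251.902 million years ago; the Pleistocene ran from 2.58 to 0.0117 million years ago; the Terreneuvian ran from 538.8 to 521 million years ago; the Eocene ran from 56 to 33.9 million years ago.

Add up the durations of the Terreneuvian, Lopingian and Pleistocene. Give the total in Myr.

27.9763 million years

Duration is start − end for each: (538.8 − 521) + (259.51 − 251.902) + (2.58 − 0.0117).
That is 17.8 + 7.608 + 2.5683, which totals 27.9763 million years.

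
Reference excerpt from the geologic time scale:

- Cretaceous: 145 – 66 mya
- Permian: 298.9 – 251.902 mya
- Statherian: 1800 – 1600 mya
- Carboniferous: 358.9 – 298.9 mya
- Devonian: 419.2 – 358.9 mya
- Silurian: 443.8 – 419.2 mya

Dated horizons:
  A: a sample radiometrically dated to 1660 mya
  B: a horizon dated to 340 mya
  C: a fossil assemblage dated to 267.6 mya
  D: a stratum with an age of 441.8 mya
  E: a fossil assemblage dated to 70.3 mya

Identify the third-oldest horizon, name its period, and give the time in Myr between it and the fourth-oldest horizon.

B, in the Carboniferous; 72.4 million years to C

Sorted oldest-first by Ma: A (1660), D (441.8), B (340), C (267.6), E (70.3).
The third oldest is B at 340 Ma, which lies in 358.9–298.9 Ma: the Carboniferous.
The fourth oldest is C at 267.6 Ma; separation = |340 − 267.6| = 72.4 Myr.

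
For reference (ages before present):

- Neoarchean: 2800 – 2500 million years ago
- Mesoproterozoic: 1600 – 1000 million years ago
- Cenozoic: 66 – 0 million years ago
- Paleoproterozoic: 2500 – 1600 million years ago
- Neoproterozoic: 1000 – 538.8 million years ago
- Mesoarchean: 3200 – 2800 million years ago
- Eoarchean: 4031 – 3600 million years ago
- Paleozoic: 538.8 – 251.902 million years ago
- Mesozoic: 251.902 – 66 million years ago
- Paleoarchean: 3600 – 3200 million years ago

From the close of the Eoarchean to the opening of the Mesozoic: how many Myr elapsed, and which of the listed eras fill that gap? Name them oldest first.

3348.098 million years; Paleoarchean, Mesoarchean, Neoarchean, Paleoproterozoic, Mesoproterozoic, Neoproterozoic, Paleozoic

The Eoarchean closes at 3600 Ma and the Mesozoic opens at 251.902 Ma, so the interval is 3600 − 251.902 = 3348.098 Myr.
An era fits inside if it starts at or after 3600 Ma and ends at or before 251.902 Ma; oldest first that gives Paleoarchean, Mesoarchean, Neoarchean, Paleoproterozoic, Mesoproterozoic, Neoproterozoic, Paleozoic.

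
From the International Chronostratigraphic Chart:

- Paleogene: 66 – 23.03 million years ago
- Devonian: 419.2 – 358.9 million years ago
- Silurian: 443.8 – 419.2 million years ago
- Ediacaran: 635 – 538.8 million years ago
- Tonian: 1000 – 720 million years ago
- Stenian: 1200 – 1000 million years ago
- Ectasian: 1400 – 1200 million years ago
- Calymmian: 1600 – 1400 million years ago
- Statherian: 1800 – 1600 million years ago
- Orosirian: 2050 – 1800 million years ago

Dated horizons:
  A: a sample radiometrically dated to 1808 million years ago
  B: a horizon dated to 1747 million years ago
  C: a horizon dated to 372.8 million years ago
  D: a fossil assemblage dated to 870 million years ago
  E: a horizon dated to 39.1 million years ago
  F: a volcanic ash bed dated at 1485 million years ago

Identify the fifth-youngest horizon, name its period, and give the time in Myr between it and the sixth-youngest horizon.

B, in the Statherian; 61 million years to A

Sorted youngest-first by Ma: E (39.1), C (372.8), D (870), F (1485), B (1747), A (1808).
The fifth youngest is B at 1747 Ma, which lies in 1800–1600 Ma: the Statherian.
The sixth youngest is A at 1808 Ma; separation = |1747 − 1808| = 61 Myr.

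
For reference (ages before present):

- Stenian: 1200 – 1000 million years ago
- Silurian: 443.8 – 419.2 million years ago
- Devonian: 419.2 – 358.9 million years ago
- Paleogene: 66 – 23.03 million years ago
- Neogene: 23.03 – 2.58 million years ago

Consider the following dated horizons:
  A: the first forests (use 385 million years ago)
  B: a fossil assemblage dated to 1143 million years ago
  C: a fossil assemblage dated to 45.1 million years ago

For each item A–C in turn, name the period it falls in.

A — Devonian; B — Stenian; C — Paleogene

Match each age against the start–end ranges in the excerpt: A = 385 Ma → Devonian (419.2–358.9); B = 1143 Ma → Stenian (1200–1000); C = 45.1 Ma → Paleogene (66–23.03).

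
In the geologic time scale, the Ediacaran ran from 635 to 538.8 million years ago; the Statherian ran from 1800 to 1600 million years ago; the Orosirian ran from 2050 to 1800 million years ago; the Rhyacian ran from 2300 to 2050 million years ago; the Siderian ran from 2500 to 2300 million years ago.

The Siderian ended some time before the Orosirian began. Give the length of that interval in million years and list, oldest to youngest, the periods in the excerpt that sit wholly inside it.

250 million years; Rhyacian

End of Siderian = 2300 Ma; start of Orosirian = 2050 Ma.
Gap = 2300 − 2050 = 250 Myr.
Periods wholly inside 2300–2050 Ma: Rhyacian (2300–2050).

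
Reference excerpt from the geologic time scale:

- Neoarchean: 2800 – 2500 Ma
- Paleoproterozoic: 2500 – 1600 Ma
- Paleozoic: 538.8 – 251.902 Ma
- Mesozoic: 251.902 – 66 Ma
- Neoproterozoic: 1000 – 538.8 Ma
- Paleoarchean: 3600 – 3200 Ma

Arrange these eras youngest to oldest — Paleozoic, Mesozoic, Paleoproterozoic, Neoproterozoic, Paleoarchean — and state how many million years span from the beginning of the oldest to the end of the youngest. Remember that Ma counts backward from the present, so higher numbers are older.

From the excerpt: Paleozoic 538.8–251.902; Mesozoic 251.902–66; Paleoproterozoic 2500–1600; Neoproterozoic 1000–538.8; Paleoarchean 3600–3200 (Ma).
Larger Ma is earlier, so the oldest is Paleoarchean and the youngest is Mesozoic; youngest to oldest: Mesozoic, Paleozoic, Neoproterozoic, Paleoproterozoic, Paleoarchean.
Oldest start 3600 minus youngest end 66 gives 3534 Myr overall.

Mesozoic, Paleozoic, Neoproterozoic, Paleoproterozoic, Paleoarchean; total span 3534 Myr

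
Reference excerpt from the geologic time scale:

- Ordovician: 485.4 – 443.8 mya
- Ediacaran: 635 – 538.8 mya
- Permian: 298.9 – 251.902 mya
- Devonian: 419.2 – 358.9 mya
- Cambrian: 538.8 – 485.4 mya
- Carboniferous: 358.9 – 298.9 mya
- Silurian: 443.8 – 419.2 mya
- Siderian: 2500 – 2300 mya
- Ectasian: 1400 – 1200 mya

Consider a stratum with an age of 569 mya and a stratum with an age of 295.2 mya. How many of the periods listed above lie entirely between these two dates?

5

The older date is 569 Ma and the younger is 295.2 Ma.
Periods with start < 569 and end > 295.2 Ma: Cambrian (538.8–485.4), Ordovician (485.4–443.8), Silurian (443.8–419.2), Devonian (419.2–358.9), Carboniferous (358.9–298.9).
That is 5 complete periods.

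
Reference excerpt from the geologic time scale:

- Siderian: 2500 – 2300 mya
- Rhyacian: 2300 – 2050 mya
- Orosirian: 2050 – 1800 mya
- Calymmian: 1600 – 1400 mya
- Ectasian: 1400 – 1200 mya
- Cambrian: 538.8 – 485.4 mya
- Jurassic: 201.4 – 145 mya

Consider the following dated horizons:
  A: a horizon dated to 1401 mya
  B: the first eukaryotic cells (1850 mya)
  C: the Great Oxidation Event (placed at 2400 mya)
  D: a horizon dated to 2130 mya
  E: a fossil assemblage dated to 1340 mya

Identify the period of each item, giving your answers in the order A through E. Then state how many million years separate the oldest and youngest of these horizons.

A — Calymmian; B — Orosirian; C — Siderian; D — Rhyacian; E — Ectasian; span 1060 million years

Match each age against the start–end ranges in the excerpt: A = 1401 Ma → Calymmian (1600–1400); B = 1850 Ma → Orosirian (2050–1800); C = 2400 Ma → Siderian (2500–2300); D = 2130 Ma → Rhyacian (2300–2050); E = 1340 Ma → Ectasian (1400–1200).
The largest age is 2400 Ma and the smallest is 1340 Ma; their difference is 1060 Myr.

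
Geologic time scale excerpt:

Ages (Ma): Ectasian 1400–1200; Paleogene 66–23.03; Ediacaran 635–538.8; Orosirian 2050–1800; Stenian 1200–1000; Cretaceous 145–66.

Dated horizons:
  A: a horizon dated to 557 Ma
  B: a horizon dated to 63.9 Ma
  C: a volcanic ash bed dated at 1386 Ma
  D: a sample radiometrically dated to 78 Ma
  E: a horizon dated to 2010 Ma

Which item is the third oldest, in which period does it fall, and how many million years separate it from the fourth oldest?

Larger Ma means older, so oldest first: E 2010 > C 1386 > A 557 > D 78 > B 63.9.
Counting 3 along gives A (557 Ma); the excerpt puts that inside the Ediacaran, 635–538.8 Ma.
Next in line is D (78 Ma), and 557 − 78 = 479 Myr.

A, in the Ediacaran; 479 million years to D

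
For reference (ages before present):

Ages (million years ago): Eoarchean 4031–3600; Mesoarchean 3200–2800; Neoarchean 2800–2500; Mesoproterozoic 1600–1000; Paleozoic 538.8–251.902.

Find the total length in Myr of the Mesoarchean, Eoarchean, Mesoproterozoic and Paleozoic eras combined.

1717.898 million years

Duration is start − end for each: (3200 − 2800) + (4031 − 3600) + (1600 − 1000) + (538.8 − 251.902).
That is 400 + 431 + 600 + 286.898, which totals 1717.898 million years.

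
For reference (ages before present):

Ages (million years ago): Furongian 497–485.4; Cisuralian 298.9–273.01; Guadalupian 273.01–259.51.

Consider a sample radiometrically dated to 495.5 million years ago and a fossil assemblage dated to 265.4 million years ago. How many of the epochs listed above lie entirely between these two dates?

1

The older date is 495.5 Ma and the younger is 265.4 Ma.
Epochs with start < 495.5 and end > 265.4 Ma: Cisuralian (298.9–273.01).
That is 1 complete epoch.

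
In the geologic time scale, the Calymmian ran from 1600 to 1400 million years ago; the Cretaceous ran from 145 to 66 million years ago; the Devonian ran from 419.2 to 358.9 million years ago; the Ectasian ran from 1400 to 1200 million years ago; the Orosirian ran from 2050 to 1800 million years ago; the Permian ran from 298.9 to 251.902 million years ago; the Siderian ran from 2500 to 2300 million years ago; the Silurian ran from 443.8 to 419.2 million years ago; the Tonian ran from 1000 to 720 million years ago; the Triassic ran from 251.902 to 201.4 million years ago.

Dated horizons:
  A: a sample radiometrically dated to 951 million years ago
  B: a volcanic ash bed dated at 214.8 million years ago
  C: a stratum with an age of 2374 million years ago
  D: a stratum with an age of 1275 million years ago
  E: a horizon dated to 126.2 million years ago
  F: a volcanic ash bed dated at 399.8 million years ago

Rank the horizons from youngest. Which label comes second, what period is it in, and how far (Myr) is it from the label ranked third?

B, in the Triassic; 185 million years to F

Smaller Ma means younger, so youngest first: E 126.2 < B 214.8 < F 399.8 < A 951 < D 1275 < C 2374.
Counting 2 along gives B (214.8 Ma); the excerpt puts that inside the Triassic, 251.902–201.4 Ma.
Next in line is F (399.8 Ma), and 399.8 − 214.8 = 185 Myr.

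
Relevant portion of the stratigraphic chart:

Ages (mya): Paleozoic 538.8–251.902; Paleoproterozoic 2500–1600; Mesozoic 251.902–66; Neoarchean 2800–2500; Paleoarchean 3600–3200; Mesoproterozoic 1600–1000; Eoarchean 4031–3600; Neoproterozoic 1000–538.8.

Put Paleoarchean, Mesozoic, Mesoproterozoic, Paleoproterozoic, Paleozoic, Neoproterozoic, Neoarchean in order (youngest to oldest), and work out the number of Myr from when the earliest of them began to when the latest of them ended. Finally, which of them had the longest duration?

Mesozoic, Paleozoic, Neoproterozoic, Mesoproterozoic, Paleoproterozoic, Neoarchean, Paleoarchean; total span 3534 Myr; longest is Paleoproterozoic

From the excerpt: Paleoarchean 3600–3200; Mesozoic 251.902–66; Mesoproterozoic 1600–1000; Paleoproterozoic 2500–1600; Paleozoic 538.8–251.902; Neoproterozoic 1000–538.8; Neoarchean 2800–2500 (Ma).
Larger Ma is earlier, so the oldest is Paleoarchean and the youngest is Mesozoic; youngest to oldest: Mesozoic, Paleozoic, Neoproterozoic, Mesoproterozoic, Paleoproterozoic, Neoarchean, Paleoarchean.
Oldest start 3600 minus youngest end 66 gives 3534 Myr overall.
Individual lengths (start − end): Mesozoic 185.902; Paleoarchean 400; Mesoproterozoic 600; Neoarchean 300; Neoproterozoic 461.2; Paleoproterozoic 900; Paleozoic 286.898. The largest is Paleoproterozoic at 900 Myr.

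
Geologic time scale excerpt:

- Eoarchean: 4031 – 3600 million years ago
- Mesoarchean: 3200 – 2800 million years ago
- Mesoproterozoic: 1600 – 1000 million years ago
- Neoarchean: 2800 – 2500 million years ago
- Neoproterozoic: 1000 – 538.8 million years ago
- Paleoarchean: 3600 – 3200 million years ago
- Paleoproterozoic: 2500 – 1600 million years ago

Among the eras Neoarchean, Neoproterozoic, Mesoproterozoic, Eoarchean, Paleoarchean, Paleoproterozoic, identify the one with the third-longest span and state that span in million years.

Neoproterozoic, 461.2 million years

Start − end for each: Neoarchean 2800 − 2500 = 300; Neoproterozoic 1000 − 538.8 = 461.2; Mesoproterozoic 1600 − 1000 = 600; Eoarchean 4031 − 3600 = 431; Paleoarchean 3600 − 3200 = 400; Paleoproterozoic 2500 − 1600 = 900.
Ranking these from longest: Paleoproterozoic > Mesoproterozoic > Neoproterozoic > Eoarchean > Paleoarchean > Neoarchean.
Position 3 in that ranking is Neoproterozoic, which lasted 461.2 Myr.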